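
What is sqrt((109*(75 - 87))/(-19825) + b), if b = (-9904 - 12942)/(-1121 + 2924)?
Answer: I*sqrt(644206410618654)/7148895 ≈ 3.5504*I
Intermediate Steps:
b = -22846/1803 ≈ -12.671
sqrt((109*(75 - 87))/(-19825) + b) = sqrt((109*(75 - 87))/(-19825) - 22846/1803) = sqrt((109*(-12))*(-1/19825) - 22846/1803) = sqrt(-1308*(-1/19825) - 22846/1803) = sqrt(1308/19825 - 22846/1803) = sqrt(-450563626/35744475) = I*sqrt(644206410618654)/7148895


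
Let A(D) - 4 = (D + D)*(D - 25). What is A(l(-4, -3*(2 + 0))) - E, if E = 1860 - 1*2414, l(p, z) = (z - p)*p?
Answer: 286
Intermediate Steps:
l(p, z) = p*(z - p)
E = -554 (E = 1860 - 2414 = -554)
A(D) = 4 + 2*D*(-25 + D) (A(D) = 4 + (D + D)*(D - 25) = 4 + (2*D)*(-25 + D) = 4 + 2*D*(-25 + D))
A(l(-4, -3*(2 + 0))) - E = (4 - (-200)*(-3*(2 + 0) - 1*(-4)) + 2*(-4*(-3*(2 + 0) - 1*(-4)))²) - 1*(-554) = (4 - (-200)*(-3*2 + 4) + 2*(-4*(-3*2 + 4))²) + 554 = (4 - (-200)*(-6 + 4) + 2*(-4*(-6 + 4))²) + 554 = (4 - (-200)*(-2) + 2*(-4*(-2))²) + 554 = (4 - 50*8 + 2*8²) + 554 = (4 - 400 + 2*64) + 554 = (4 - 400 + 128) + 554 = -268 + 554 = 286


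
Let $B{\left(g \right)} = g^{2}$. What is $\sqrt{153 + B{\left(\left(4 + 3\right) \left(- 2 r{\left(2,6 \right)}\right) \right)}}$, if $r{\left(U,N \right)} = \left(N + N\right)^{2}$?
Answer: $3 \sqrt{451601} \approx 2016.0$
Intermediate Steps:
$r{\left(U,N \right)} = 4 N^{2}$ ($r{\left(U,N \right)} = \left(2 N\right)^{2} = 4 N^{2}$)
$\sqrt{153 + B{\left(\left(4 + 3\right) \left(- 2 r{\left(2,6 \right)}\right) \right)}} = \sqrt{153 + \left(\left(4 + 3\right) \left(- 2 \cdot 4 \cdot 6^{2}\right)\right)^{2}} = \sqrt{153 + \left(7 \left(- 2 \cdot 4 \cdot 36\right)\right)^{2}} = \sqrt{153 + \left(7 \left(\left(-2\right) 144\right)\right)^{2}} = \sqrt{153 + \left(7 \left(-288\right)\right)^{2}} = \sqrt{153 + \left(-2016\right)^{2}} = \sqrt{153 + 4064256} = \sqrt{4064409} = 3 \sqrt{451601}$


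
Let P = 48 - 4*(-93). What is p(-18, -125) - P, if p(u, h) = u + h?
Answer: -563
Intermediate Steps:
P = 420 (P = 48 + 372 = 420)
p(u, h) = h + u
p(-18, -125) - P = (-125 - 18) - 1*420 = -143 - 420 = -563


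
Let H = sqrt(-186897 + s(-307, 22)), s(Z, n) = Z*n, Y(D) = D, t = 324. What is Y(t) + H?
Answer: 324 + I*sqrt(193651) ≈ 324.0 + 440.06*I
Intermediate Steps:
H = I*sqrt(193651) (H = sqrt(-186897 - 307*22) = sqrt(-186897 - 6754) = sqrt(-193651) = I*sqrt(193651) ≈ 440.06*I)
Y(t) + H = 324 + I*sqrt(193651)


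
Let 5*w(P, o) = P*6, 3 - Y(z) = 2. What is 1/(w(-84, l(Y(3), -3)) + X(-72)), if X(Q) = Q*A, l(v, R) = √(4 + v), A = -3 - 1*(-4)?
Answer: -5/864 ≈ -0.0057870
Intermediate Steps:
A = 1 (A = -3 + 4 = 1)
Y(z) = 1 (Y(z) = 3 - 1*2 = 3 - 2 = 1)
w(P, o) = 6*P/5 (w(P, o) = (P*6)/5 = (6*P)/5 = 6*P/5)
X(Q) = Q (X(Q) = Q*1 = Q)
1/(w(-84, l(Y(3), -3)) + X(-72)) = 1/((6/5)*(-84) - 72) = 1/(-504/5 - 72) = 1/(-864/5) = -5/864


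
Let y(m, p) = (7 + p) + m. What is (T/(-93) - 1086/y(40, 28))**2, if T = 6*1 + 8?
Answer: 1157088256/5405625 ≈ 214.05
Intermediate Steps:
T = 14 (T = 6 + 8 = 14)
y(m, p) = 7 + m + p
(T/(-93) - 1086/y(40, 28))**2 = (14/(-93) - 1086/(7 + 40 + 28))**2 = (14*(-1/93) - 1086/75)**2 = (-14/93 - 1086*1/75)**2 = (-14/93 - 362/25)**2 = (-34016/2325)**2 = 1157088256/5405625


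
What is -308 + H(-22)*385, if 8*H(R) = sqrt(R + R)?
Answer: -308 + 385*I*sqrt(11)/4 ≈ -308.0 + 319.23*I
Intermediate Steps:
H(R) = sqrt(2)*sqrt(R)/8 (H(R) = sqrt(R + R)/8 = sqrt(2*R)/8 = (sqrt(2)*sqrt(R))/8 = sqrt(2)*sqrt(R)/8)
-308 + H(-22)*385 = -308 + (sqrt(2)*sqrt(-22)/8)*385 = -308 + (sqrt(2)*(I*sqrt(22))/8)*385 = -308 + (I*sqrt(11)/4)*385 = -308 + 385*I*sqrt(11)/4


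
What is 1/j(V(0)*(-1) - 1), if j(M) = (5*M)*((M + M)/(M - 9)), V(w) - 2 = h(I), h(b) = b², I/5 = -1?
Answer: -37/7840 ≈ -0.0047194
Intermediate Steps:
I = -5 (I = 5*(-1) = -5)
V(w) = 27 (V(w) = 2 + (-5)² = 2 + 25 = 27)
j(M) = 10*M²/(-9 + M) (j(M) = (5*M)*((2*M)/(-9 + M)) = (5*M)*(2*M/(-9 + M)) = 10*M²/(-9 + M))
1/j(V(0)*(-1) - 1) = 1/(10*(27*(-1) - 1)²/(-9 + (27*(-1) - 1))) = 1/(10*(-27 - 1)²/(-9 + (-27 - 1))) = 1/(10*(-28)²/(-9 - 28)) = 1/(10*784/(-37)) = 1/(10*784*(-1/37)) = 1/(-7840/37) = -37/7840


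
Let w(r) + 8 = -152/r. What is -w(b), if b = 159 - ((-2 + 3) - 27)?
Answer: 1632/185 ≈ 8.8216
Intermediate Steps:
b = 185 (b = 159 - (1 - 27) = 159 - 1*(-26) = 159 + 26 = 185)
w(r) = -8 - 152/r
-w(b) = -(-8 - 152/185) = -1*(-1632/185) = 1632/185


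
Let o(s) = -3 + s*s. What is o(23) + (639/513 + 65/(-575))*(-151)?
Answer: 2326906/6555 ≈ 354.98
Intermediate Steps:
o(s) = -3 + s²
o(23) + (639/513 + 65/(-575))*(-151) = (-3 + 23²) + (639/513 + 65/(-575))*(-151) = (-3 + 529) + (639*(1/513) + 65*(-1/575))*(-151) = 526 + (71/57 - 13/115)*(-151) = 526 + (7424/6555)*(-151) = 526 - 1121024/6555 = 2326906/6555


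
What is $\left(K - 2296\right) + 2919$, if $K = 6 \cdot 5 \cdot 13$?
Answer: $1013$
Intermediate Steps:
$K = 390$ ($K = 30 \cdot 13 = 390$)
$\left(K - 2296\right) + 2919 = \left(390 - 2296\right) + 2919 = -1906 + 2919 = 1013$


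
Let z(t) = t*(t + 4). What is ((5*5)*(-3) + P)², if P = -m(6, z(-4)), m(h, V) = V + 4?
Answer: 6241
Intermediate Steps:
z(t) = t*(4 + t)
m(h, V) = 4 + V
P = -4 (P = -(4 - 4*(4 - 4)) = -(4 - 4*0) = -(4 + 0) = -1*4 = -4)
((5*5)*(-3) + P)² = ((5*5)*(-3) - 4)² = (25*(-3) - 4)² = (-75 - 4)² = (-79)² = 6241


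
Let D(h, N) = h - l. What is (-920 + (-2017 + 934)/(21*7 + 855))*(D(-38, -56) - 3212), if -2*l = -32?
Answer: 502377753/167 ≈ 3.0082e+6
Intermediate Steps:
l = 16 (l = -1/2*(-32) = 16)
D(h, N) = -16 + h (D(h, N) = h - 1*16 = h - 16 = -16 + h)
(-920 + (-2017 + 934)/(21*7 + 855))*(D(-38, -56) - 3212) = (-920 + (-2017 + 934)/(21*7 + 855))*((-16 - 38) - 3212) = (-920 - 1083/(147 + 855))*(-54 - 3212) = (-920 - 1083/1002)*(-3266) = (-920 - 1083*1/1002)*(-3266) = (-920 - 361/334)*(-3266) = -307641/334*(-3266) = 502377753/167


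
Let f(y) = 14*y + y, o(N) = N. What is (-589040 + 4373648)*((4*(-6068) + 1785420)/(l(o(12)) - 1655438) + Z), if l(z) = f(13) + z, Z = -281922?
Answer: -1766078978631359040/1655231 ≈ -1.0670e+12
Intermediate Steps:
f(y) = 15*y
l(z) = 195 + z (l(z) = 15*13 + z = 195 + z)
(-589040 + 4373648)*((4*(-6068) + 1785420)/(l(o(12)) - 1655438) + Z) = (-589040 + 4373648)*((4*(-6068) + 1785420)/((195 + 12) - 1655438) - 281922) = 3784608*((-24272 + 1785420)/(207 - 1655438) - 281922) = 3784608*(1761148/(-1655231) - 281922) = 3784608*(1761148*(-1/1655231) - 281922) = 3784608*(-1761148/1655231 - 281922) = 3784608*(-466647795130/1655231) = -1766078978631359040/1655231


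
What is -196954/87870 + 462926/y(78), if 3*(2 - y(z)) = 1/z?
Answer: 4759199002781/20517645 ≈ 2.3196e+5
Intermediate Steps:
y(z) = 2 - 1/(3*z)
-196954/87870 + 462926/y(78) = -196954/87870 + 462926/(2 - ⅓/78) = -196954*1/87870 + 462926/(2 - ⅓*1/78) = -98477/43935 + 462926/(2 - 1/234) = -98477/43935 + 462926/(467/234) = -98477/43935 + 462926*(234/467) = -98477/43935 + 108324684/467 = 4759199002781/20517645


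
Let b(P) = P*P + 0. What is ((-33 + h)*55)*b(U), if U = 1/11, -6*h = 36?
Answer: -195/11 ≈ -17.727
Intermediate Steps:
h = -6 (h = -1/6*36 = -6)
U = 1/11 (U = 1*(1/11) = 1/11 ≈ 0.090909)
b(P) = P**2 (b(P) = P**2 + 0 = P**2)
((-33 + h)*55)*b(U) = ((-33 - 6)*55)*(1/11)**2 = -39*55*(1/121) = -2145*1/121 = -195/11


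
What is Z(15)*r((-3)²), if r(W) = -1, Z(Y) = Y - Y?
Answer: 0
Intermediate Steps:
Z(Y) = 0
Z(15)*r((-3)²) = 0*(-1) = 0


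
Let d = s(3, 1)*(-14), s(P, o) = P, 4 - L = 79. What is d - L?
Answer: 33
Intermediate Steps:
L = -75 (L = 4 - 1*79 = 4 - 79 = -75)
d = -42 (d = 3*(-14) = -42)
d - L = -42 - 1*(-75) = -42 + 75 = 33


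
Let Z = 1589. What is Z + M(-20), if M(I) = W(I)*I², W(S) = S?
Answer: -6411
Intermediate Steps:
M(I) = I³ (M(I) = I*I² = I³)
Z + M(-20) = 1589 + (-20)³ = 1589 - 8000 = -6411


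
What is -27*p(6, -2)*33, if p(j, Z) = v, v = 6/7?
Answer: -5346/7 ≈ -763.71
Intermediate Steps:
v = 6/7 (v = 6*(1/7) = 6/7 ≈ 0.85714)
p(j, Z) = 6/7
-27*p(6, -2)*33 = -27*6/7*33 = -162/7*33 = -5346/7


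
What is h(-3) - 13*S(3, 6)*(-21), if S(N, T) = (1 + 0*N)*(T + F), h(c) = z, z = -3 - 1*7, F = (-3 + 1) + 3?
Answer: 1901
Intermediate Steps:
F = 1 (F = -2 + 3 = 1)
z = -10 (z = -3 - 7 = -10)
h(c) = -10
S(N, T) = 1 + T (S(N, T) = (1 + 0*N)*(T + 1) = (1 + 0)*(1 + T) = 1*(1 + T) = 1 + T)
h(-3) - 13*S(3, 6)*(-21) = -10 - 13*(1 + 6)*(-21) = -10 - 91*(-21) = -10 - 13*(-147) = -10 + 1911 = 1901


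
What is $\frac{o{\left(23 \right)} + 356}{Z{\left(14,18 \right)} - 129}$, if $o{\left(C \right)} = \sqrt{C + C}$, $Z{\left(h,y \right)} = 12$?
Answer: $- \frac{356}{117} - \frac{\sqrt{46}}{117} \approx -3.1007$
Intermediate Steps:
$o{\left(C \right)} = \sqrt{2} \sqrt{C}$ ($o{\left(C \right)} = \sqrt{2 C} = \sqrt{2} \sqrt{C}$)
$\frac{o{\left(23 \right)} + 356}{Z{\left(14,18 \right)} - 129} = \frac{\sqrt{2} \sqrt{23} + 356}{12 - 129} = \frac{\sqrt{46} + 356}{-117} = \left(356 + \sqrt{46}\right) \left(- \frac{1}{117}\right) = - \frac{356}{117} - \frac{\sqrt{46}}{117}$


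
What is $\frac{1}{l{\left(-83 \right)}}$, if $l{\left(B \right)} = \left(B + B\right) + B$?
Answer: $- \frac{1}{249} \approx -0.0040161$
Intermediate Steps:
$l{\left(B \right)} = 3 B$ ($l{\left(B \right)} = 2 B + B = 3 B$)
$\frac{1}{l{\left(-83 \right)}} = \frac{1}{3 \left(-83\right)} = \frac{1}{-249} = - \frac{1}{249}$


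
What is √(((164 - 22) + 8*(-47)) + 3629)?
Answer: √3395 ≈ 58.267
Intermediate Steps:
√(((164 - 22) + 8*(-47)) + 3629) = √((142 - 376) + 3629) = √(-234 + 3629) = √3395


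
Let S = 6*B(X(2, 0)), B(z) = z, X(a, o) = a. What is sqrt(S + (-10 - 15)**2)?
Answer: 7*sqrt(13) ≈ 25.239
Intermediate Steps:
S = 12 (S = 6*2 = 12)
sqrt(S + (-10 - 15)**2) = sqrt(12 + (-10 - 15)**2) = sqrt(12 + (-25)**2) = sqrt(12 + 625) = sqrt(637) = 7*sqrt(13)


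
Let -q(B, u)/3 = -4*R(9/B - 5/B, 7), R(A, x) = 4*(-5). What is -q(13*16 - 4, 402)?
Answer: 240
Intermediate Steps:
R(A, x) = -20
q(B, u) = -240 (q(B, u) = -(-12)*(-20) = -3*80 = -240)
-q(13*16 - 4, 402) = -1*(-240) = 240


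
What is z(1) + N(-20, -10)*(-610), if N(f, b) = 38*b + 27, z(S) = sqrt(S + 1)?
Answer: 215330 + sqrt(2) ≈ 2.1533e+5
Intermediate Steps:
z(S) = sqrt(1 + S)
N(f, b) = 27 + 38*b
z(1) + N(-20, -10)*(-610) = sqrt(1 + 1) + (27 + 38*(-10))*(-610) = sqrt(2) + (27 - 380)*(-610) = sqrt(2) - 353*(-610) = sqrt(2) + 215330 = 215330 + sqrt(2)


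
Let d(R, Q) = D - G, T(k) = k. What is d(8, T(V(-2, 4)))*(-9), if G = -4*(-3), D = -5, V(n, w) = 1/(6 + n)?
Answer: 153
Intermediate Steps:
G = 12
d(R, Q) = -17 (d(R, Q) = -5 - 1*12 = -5 - 12 = -17)
d(8, T(V(-2, 4)))*(-9) = -17*(-9) = 153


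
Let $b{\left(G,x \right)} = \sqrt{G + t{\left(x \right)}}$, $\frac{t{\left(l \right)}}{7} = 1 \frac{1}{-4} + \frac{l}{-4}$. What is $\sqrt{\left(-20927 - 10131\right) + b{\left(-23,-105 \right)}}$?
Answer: $\sqrt{-31058 + \sqrt{159}} \approx 176.2 i$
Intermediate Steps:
$t{\left(l \right)} = - \frac{7}{4} - \frac{7 l}{4}$ ($t{\left(l \right)} = 7 \left(1 \frac{1}{-4} + \frac{l}{-4}\right) = 7 \left(1 \left(- \frac{1}{4}\right) + l \left(- \frac{1}{4}\right)\right) = 7 \left(- \frac{1}{4} - \frac{l}{4}\right) = - \frac{7}{4} - \frac{7 l}{4}$)
$b{\left(G,x \right)} = \sqrt{- \frac{7}{4} + G - \frac{7 x}{4}}$ ($b{\left(G,x \right)} = \sqrt{G - \left(\frac{7}{4} + \frac{7 x}{4}\right)} = \sqrt{- \frac{7}{4} + G - \frac{7 x}{4}}$)
$\sqrt{\left(-20927 - 10131\right) + b{\left(-23,-105 \right)}} = \sqrt{\left(-20927 - 10131\right) + \frac{\sqrt{-7 - -735 + 4 \left(-23\right)}}{2}} = \sqrt{-31058 + \frac{\sqrt{-7 + 735 - 92}}{2}} = \sqrt{-31058 + \frac{\sqrt{636}}{2}} = \sqrt{-31058 + \frac{2 \sqrt{159}}{2}} = \sqrt{-31058 + \sqrt{159}}$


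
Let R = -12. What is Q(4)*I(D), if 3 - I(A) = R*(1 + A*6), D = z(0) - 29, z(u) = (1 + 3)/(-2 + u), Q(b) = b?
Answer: -8868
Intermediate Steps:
z(u) = 4/(-2 + u)
D = -31 (D = 4/(-2 + 0) - 29 = 4/(-2) - 29 = 4*(-1/2) - 29 = -2 - 29 = -31)
I(A) = 15 + 72*A (I(A) = 3 - (-12)*(1 + A*6) = 3 - (-12)*(1 + 6*A) = 3 - (-12 - 72*A) = 3 + (12 + 72*A) = 15 + 72*A)
Q(4)*I(D) = 4*(15 + 72*(-31)) = 4*(15 - 2232) = 4*(-2217) = -8868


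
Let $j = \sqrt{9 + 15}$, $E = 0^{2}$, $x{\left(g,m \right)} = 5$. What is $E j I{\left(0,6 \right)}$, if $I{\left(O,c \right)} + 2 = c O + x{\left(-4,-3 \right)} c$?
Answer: $0$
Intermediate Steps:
$E = 0$
$I{\left(O,c \right)} = -2 + 5 c + O c$ ($I{\left(O,c \right)} = -2 + \left(c O + 5 c\right) = -2 + \left(O c + 5 c\right) = -2 + \left(5 c + O c\right) = -2 + 5 c + O c$)
$j = 2 \sqrt{6}$ ($j = \sqrt{24} = 2 \sqrt{6} \approx 4.899$)
$E j I{\left(0,6 \right)} = 0 \cdot 2 \sqrt{6} \left(-2 + 5 \cdot 6 + 0 \cdot 6\right) = 0 \left(-2 + 30 + 0\right) = 0 \cdot 28 = 0$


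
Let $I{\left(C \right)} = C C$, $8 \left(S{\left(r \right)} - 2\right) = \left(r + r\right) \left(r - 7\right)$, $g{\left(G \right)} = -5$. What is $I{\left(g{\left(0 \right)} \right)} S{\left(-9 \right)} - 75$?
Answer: $875$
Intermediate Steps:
$S{\left(r \right)} = 2 + \frac{r \left(-7 + r\right)}{4}$ ($S{\left(r \right)} = 2 + \frac{\left(r + r\right) \left(r - 7\right)}{8} = 2 + \frac{2 r \left(-7 + r\right)}{8} = 2 + \frac{r \left(-7 + r\right)}{4}$)
$I{\left(C \right)} = C^{2}$
$I{\left(g{\left(0 \right)} \right)} S{\left(-9 \right)} - 75 = \left(-5\right)^{2} \left(2 - - \frac{63}{4} + \frac{\left(-9\right)^{2}}{4}\right) - 75 = 25 \left(2 + \frac{63}{4} + \frac{1}{4} \cdot 81\right) - 75 = 25 \left(2 + \frac{63}{4} + \frac{81}{4}\right) - 75 = 25 \cdot 38 - 75 = 950 - 75 = 875$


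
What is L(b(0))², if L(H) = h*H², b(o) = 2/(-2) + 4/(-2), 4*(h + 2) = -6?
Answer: 3969/4 ≈ 992.25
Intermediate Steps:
h = -7/2 (h = -2 + (¼)*(-6) = -2 - 3/2 = -7/2 ≈ -3.5000)
b(o) = -3 (b(o) = 2*(-½) + 4*(-½) = -1 - 2 = -3)
L(H) = -7*H²/2
L(b(0))² = (-7/2*(-3)²)² = (-7/2*9)² = (-63/2)² = 3969/4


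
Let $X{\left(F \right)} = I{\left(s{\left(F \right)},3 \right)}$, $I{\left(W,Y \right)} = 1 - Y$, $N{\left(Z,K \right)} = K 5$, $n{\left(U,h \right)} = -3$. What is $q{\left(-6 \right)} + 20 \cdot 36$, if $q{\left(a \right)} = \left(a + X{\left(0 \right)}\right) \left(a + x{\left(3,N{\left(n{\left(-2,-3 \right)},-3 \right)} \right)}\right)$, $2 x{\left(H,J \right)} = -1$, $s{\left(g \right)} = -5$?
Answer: $772$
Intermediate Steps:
$N{\left(Z,K \right)} = 5 K$
$X{\left(F \right)} = -2$ ($X{\left(F \right)} = 1 - 3 = -2$)
$x{\left(H,J \right)} = - \frac{1}{2}$ ($x{\left(H,J \right)} = \frac{1}{2} \left(-1\right) = - \frac{1}{2}$)
$q{\left(a \right)} = \left(-2 + a\right) \left(- \frac{1}{2} + a\right)$ ($q{\left(a \right)} = \left(a - 2\right) \left(a - \frac{1}{2}\right) = \left(-2 + a\right) \left(- \frac{1}{2} + a\right)$)
$q{\left(-6 \right)} + 20 \cdot 36 = \left(1 + \left(-6\right)^{2} - -15\right) + 20 \cdot 36 = \left(1 + 36 + 15\right) + 720 = 52 + 720 = 772$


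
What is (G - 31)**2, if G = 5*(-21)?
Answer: 18496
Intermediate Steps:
G = -105
(G - 31)**2 = (-105 - 31)**2 = (-136)**2 = 18496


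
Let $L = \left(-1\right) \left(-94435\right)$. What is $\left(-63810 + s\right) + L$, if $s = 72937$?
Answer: $103562$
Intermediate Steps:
$L = 94435$
$\left(-63810 + s\right) + L = \left(-63810 + 72937\right) + 94435 = 9127 + 94435 = 103562$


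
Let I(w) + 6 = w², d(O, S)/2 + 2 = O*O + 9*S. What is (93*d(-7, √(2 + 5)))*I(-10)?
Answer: 821748 + 157356*√7 ≈ 1.2381e+6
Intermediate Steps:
d(O, S) = -4 + 2*O² + 18*S (d(O, S) = -4 + 2*(O*O + 9*S) = -4 + 2*(O² + 9*S) = -4 + (2*O² + 18*S) = -4 + 2*O² + 18*S)
I(w) = -6 + w²
(93*d(-7, √(2 + 5)))*I(-10) = (93*(-4 + 2*(-7)² + 18*√(2 + 5)))*(-6 + (-10)²) = (93*(-4 + 2*49 + 18*√7))*(-6 + 100) = (93*(-4 + 98 + 18*√7))*94 = (93*(94 + 18*√7))*94 = (8742 + 1674*√7)*94 = 821748 + 157356*√7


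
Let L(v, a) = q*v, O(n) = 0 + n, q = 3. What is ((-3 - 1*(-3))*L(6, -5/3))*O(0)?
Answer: 0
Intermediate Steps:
O(n) = n
L(v, a) = 3*v
((-3 - 1*(-3))*L(6, -5/3))*O(0) = ((-3 - 1*(-3))*(3*6))*0 = ((-3 + 3)*18)*0 = (0*18)*0 = 0*0 = 0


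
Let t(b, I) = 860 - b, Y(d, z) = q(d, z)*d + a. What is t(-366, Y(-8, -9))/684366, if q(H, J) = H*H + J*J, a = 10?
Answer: 613/342183 ≈ 0.0017914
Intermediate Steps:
q(H, J) = H**2 + J**2
Y(d, z) = 10 + d*(d**2 + z**2) (Y(d, z) = (d**2 + z**2)*d + 10 = d*(d**2 + z**2) + 10 = 10 + d*(d**2 + z**2))
t(-366, Y(-8, -9))/684366 = (860 - 1*(-366))/684366 = (860 + 366)*(1/684366) = 1226*(1/684366) = 613/342183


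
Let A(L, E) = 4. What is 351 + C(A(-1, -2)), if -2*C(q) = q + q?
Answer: 347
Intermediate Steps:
C(q) = -q (C(q) = -(q + q)/2 = -q)
351 + C(A(-1, -2)) = 351 - 1*4 = 351 - 4 = 347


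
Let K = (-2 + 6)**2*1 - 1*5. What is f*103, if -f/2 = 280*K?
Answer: -634480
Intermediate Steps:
K = 11 (K = 4**2*1 - 5 = 16*1 - 5 = 16 - 5 = 11)
f = -6160 (f = -560*11 = -2*3080 = -6160)
f*103 = -6160*103 = -634480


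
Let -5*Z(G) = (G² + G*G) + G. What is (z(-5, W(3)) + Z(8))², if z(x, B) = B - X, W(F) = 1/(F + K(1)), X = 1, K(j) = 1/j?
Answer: 312481/400 ≈ 781.20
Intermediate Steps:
K(j) = 1/j
Z(G) = -2*G²/5 - G/5 (Z(G) = -((G² + G*G) + G)/5 = -((G² + G²) + G)/5 = -(2*G² + G)/5 = -(G + 2*G²)/5 = -2*G²/5 - G/5)
W(F) = 1/(1 + F) (W(F) = 1/(F + 1/1) = 1/(F + 1) = 1/(1 + F))
z(x, B) = -1 + B (z(x, B) = B - 1*1 = B - 1 = -1 + B)
(z(-5, W(3)) + Z(8))² = ((-1 + 1/(1 + 3)) - ⅕*8*(1 + 2*8))² = ((-1 + 1/4) - ⅕*8*(1 + 16))² = ((-1 + ¼) - ⅕*8*17)² = (-¾ - 136/5)² = (-559/20)² = 312481/400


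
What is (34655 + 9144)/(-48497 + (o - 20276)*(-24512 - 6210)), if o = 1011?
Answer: 43799/591810833 ≈ 7.4008e-5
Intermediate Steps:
(34655 + 9144)/(-48497 + (o - 20276)*(-24512 - 6210)) = (34655 + 9144)/(-48497 + (1011 - 20276)*(-24512 - 6210)) = 43799/(-48497 - 19265*(-30722)) = 43799/(-48497 + 591859330) = 43799/591810833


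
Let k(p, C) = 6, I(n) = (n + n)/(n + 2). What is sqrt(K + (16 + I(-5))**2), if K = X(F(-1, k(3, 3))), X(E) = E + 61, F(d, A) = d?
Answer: 8*sqrt(61)/3 ≈ 20.827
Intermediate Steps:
I(n) = 2*n/(2 + n) (I(n) = (2*n)/(2 + n) = 2*n/(2 + n))
X(E) = 61 + E
K = 60 (K = 61 - 1 = 60)
sqrt(K + (16 + I(-5))**2) = sqrt(60 + (16 + 2*(-5)/(2 - 5))**2) = sqrt(60 + (16 + 2*(-5)/(-3))**2) = sqrt(60 + (16 + 2*(-5)*(-1/3))**2) = sqrt(60 + (16 + 10/3)**2) = sqrt(60 + (58/3)**2) = sqrt(60 + 3364/9) = sqrt(3904/9) = 8*sqrt(61)/3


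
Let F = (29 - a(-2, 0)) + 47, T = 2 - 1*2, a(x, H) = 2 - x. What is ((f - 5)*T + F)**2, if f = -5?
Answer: 5184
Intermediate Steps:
T = 0 (T = 2 - 2 = 0)
F = 72 (F = (29 - (2 - 1*(-2))) + 47 = (29 - (2 + 2)) + 47 = (29 - 1*4) + 47 = (29 - 4) + 47 = 25 + 47 = 72)
((f - 5)*T + F)**2 = ((-5 - 5)*0 + 72)**2 = (-10*0 + 72)**2 = (0 + 72)**2 = 72**2 = 5184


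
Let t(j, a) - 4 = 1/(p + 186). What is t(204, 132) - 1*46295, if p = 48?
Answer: -10832093/234 ≈ -46291.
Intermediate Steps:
t(j, a) = 937/234 (t(j, a) = 4 + 1/(48 + 186) = 4 + 1/234 = 937/234)
t(204, 132) - 1*46295 = 937/234 - 1*46295 = 937/234 - 46295 = -10832093/234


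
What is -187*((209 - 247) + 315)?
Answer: -51799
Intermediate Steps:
-187*((209 - 247) + 315) = -187*(-38 + 315) = -187*277 = -51799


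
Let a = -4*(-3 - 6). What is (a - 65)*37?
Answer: -1073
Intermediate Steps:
a = 36 (a = -4*(-9) = -1*(-36) = 36)
(a - 65)*37 = (36 - 65)*37 = -29*37 = -1073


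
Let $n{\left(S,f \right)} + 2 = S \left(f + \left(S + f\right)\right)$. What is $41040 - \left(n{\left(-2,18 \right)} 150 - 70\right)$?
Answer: $51610$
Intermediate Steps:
$n{\left(S,f \right)} = -2 + S \left(S + 2 f\right)$ ($n{\left(S,f \right)} = -2 + S \left(f + \left(S + f\right)\right) = -2 + S \left(S + 2 f\right)$)
$41040 - \left(n{\left(-2,18 \right)} 150 - 70\right) = 41040 - \left(\left(-2 + \left(-2\right)^{2} + 2 \left(-2\right) 18\right) 150 - 70\right) = 41040 - \left(\left(-2 + 4 - 72\right) 150 - 70\right) = 41040 - \left(\left(-70\right) 150 - 70\right) = 41040 - \left(-10500 - 70\right) = 41040 - -10570 = 41040 + 10570 = 51610$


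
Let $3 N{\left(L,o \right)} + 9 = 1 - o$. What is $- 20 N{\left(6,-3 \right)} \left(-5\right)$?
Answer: $- \frac{500}{3} \approx -166.67$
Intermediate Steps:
$N{\left(L,o \right)} = - \frac{8}{3} - \frac{o}{3}$ ($N{\left(L,o \right)} = -3 + \frac{1 - o}{3} = -3 - \left(- \frac{1}{3} + \frac{o}{3}\right) = - \frac{8}{3} - \frac{o}{3}$)
$- 20 N{\left(6,-3 \right)} \left(-5\right) = - 20 \left(- \frac{8}{3} - -1\right) \left(-5\right) = - 20 \left(- \frac{8}{3} + 1\right) \left(-5\right) = \left(-20\right) \left(- \frac{5}{3}\right) \left(-5\right) = \frac{100}{3} \left(-5\right) = - \frac{500}{3}$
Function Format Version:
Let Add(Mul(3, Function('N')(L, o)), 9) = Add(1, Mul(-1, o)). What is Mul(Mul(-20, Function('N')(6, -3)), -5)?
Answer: Rational(-500, 3) ≈ -166.67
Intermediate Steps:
Function('N')(L, o) = Add(Rational(-8, 3), Mul(Rational(-1, 3), o)) (Function('N')(L, o) = Add(-3, Mul(Rational(1, 3), Add(1, Mul(-1, o)))) = Add(-3, Add(Rational(1, 3), Mul(Rational(-1, 3), o))) = Add(Rational(-8, 3), Mul(Rational(-1, 3), o)))
Mul(Mul(-20, Function('N')(6, -3)), -5) = Mul(Mul(-20, Add(Rational(-8, 3), Mul(Rational(-1, 3), -3))), -5) = Mul(Mul(-20, Add(Rational(-8, 3), 1)), -5) = Mul(Mul(-20, Rational(-5, 3)), -5) = Mul(Rational(100, 3), -5) = Rational(-500, 3)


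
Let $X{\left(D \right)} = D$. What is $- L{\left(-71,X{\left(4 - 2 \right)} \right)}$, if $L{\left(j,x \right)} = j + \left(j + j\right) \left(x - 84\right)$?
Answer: $-11573$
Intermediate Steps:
$L{\left(j,x \right)} = j + 2 j \left(-84 + x\right)$
$- L{\left(-71,X{\left(4 - 2 \right)} \right)} = - \left(-71\right) \left(-167 + 2 \left(4 - 2\right)\right) = - \left(-71\right) \left(-167 + 2 \cdot 2\right) = - \left(-71\right) \left(-167 + 4\right) = - \left(-71\right) \left(-163\right) = \left(-1\right) 11573 = -11573$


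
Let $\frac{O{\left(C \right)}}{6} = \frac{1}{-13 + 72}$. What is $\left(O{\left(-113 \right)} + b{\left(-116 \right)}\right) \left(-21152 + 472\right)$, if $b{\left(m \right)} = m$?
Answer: $\frac{141409840}{59} \approx 2.3968 \cdot 10^{6}$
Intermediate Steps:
$O{\left(C \right)} = \frac{6}{59}$ ($O{\left(C \right)} = \frac{6}{-13 + 72} = \frac{6}{59}$)
$\left(O{\left(-113 \right)} + b{\left(-116 \right)}\right) \left(-21152 + 472\right) = \left(\frac{6}{59} - 116\right) \left(-21152 + 472\right) = \left(- \frac{6838}{59}\right) \left(-20680\right) = \frac{141409840}{59}$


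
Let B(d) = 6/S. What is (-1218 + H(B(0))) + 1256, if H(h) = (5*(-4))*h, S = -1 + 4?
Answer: -2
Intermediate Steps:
S = 3
B(d) = 2 (B(d) = 6/3 = 6*(⅓) = 2)
H(h) = -20*h
(-1218 + H(B(0))) + 1256 = (-1218 - 20*2) + 1256 = (-1218 - 40) + 1256 = -1258 + 1256 = -2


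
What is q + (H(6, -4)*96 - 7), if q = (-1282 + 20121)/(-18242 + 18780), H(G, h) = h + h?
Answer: -398111/538 ≈ -739.98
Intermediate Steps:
H(G, h) = 2*h
q = 18839/538 ≈ 35.017
q + (H(6, -4)*96 - 7) = 18839/538 + ((2*(-4))*96 - 7) = 18839/538 + (-8*96 - 7) = 18839/538 + (-768 - 7) = 18839/538 - 775 = -398111/538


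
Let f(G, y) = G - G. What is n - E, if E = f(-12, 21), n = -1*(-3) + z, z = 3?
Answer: 6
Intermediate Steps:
f(G, y) = 0
n = 6 (n = -1*(-3) + 3 = 3 + 3 = 6)
E = 0
n - E = 6 - 1*0 = 6 + 0 = 6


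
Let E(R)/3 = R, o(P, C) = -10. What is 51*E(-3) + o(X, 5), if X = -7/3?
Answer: -469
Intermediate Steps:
X = -7/3 (X = -7*⅓ = -7/3 ≈ -2.3333)
E(R) = 3*R
51*E(-3) + o(X, 5) = 51*(3*(-3)) - 10 = 51*(-9) - 10 = -459 - 10 = -469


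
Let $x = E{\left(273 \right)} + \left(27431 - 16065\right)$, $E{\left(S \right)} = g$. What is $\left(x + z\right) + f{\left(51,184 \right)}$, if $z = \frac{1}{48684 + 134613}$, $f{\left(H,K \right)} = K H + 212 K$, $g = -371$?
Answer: $\frac{10885458940}{183297} \approx 59387.0$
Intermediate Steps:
$E{\left(S \right)} = -371$
$f{\left(H,K \right)} = 212 K + H K$ ($f{\left(H,K \right)} = H K + 212 K = 212 K + H K$)
$z = \frac{1}{183297} \approx 5.4556 \cdot 10^{-6}$
$x = 10995$ ($x = -371 + \left(27431 - 16065\right) = -371 + 11366 = 10995$)
$\left(x + z\right) + f{\left(51,184 \right)} = \left(10995 + \frac{1}{183297}\right) + 184 \left(212 + 51\right) = \frac{2015350516}{183297} + 184 \cdot 263 = \frac{2015350516}{183297} + 48392 = \frac{10885458940}{183297}$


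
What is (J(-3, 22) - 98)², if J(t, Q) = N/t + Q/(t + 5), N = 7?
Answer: 71824/9 ≈ 7980.4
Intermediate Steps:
J(t, Q) = 7/t + Q/(5 + t) (J(t, Q) = 7/t + Q/(t + 5) = 7/t + Q/(5 + t))
(J(-3, 22) - 98)² = ((35 + 7*(-3) + 22*(-3))/((-3)*(5 - 3)) - 98)² = (-⅓*(35 - 21 - 66)/2 - 98)² = (-⅓*½*(-52) - 98)² = (26/3 - 98)² = (-268/3)² = 71824/9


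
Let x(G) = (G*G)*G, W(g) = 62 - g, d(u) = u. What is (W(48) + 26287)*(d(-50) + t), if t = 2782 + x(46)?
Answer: 2631888468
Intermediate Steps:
x(G) = G³ (x(G) = G²*G = G³)
t = 100118 (t = 2782 + 46³ = 2782 + 97336 = 100118)
(W(48) + 26287)*(d(-50) + t) = ((62 - 1*48) + 26287)*(-50 + 100118) = ((62 - 48) + 26287)*100068 = (14 + 26287)*100068 = 26301*100068 = 2631888468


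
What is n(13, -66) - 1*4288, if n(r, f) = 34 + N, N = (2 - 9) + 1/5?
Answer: -21304/5 ≈ -4260.8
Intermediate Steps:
N = -34/5 (N = -7 + ⅕ = -34/5 ≈ -6.8000)
n(r, f) = 136/5 (n(r, f) = 34 - 34/5 = 136/5)
n(13, -66) - 1*4288 = 136/5 - 1*4288 = 136/5 - 4288 = -21304/5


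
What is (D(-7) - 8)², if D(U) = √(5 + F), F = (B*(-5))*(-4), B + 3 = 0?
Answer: (8 - I*√55)² ≈ 9.0 - 118.66*I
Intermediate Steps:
B = -3 (B = -3 + 0 = -3)
F = -60 (F = -3*(-5)*(-4) = 15*(-4) = -60)
D(U) = I*√55 (D(U) = √(5 - 60) = √(-55) = I*√55)
(D(-7) - 8)² = (I*√55 - 8)² = (-8 + I*√55)²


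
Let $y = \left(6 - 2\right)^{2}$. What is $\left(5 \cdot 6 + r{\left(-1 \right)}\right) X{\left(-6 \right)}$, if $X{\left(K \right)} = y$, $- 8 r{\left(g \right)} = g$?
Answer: $482$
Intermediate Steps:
$r{\left(g \right)} = - \frac{g}{8}$
$y = 16$ ($y = 4^{2} = 16$)
$X{\left(K \right)} = 16$
$\left(5 \cdot 6 + r{\left(-1 \right)}\right) X{\left(-6 \right)} = \left(5 \cdot 6 - - \frac{1}{8}\right) 16 = \left(30 + \frac{1}{8}\right) 16 = \frac{241}{8} \cdot 16 = 482$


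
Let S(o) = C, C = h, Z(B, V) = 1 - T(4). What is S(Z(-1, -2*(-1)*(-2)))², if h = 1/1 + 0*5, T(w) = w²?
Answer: 1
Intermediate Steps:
Z(B, V) = -15 (Z(B, V) = 1 - 1*4² = 1 - 1*16 = 1 - 16 = -15)
h = 1 (h = 1 + 0 = 1)
C = 1
S(o) = 1
S(Z(-1, -2*(-1)*(-2)))² = 1² = 1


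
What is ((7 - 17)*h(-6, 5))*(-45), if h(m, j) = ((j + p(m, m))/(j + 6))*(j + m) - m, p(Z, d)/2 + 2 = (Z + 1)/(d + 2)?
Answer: 28125/11 ≈ 2556.8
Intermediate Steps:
p(Z, d) = -4 + 2*(1 + Z)/(2 + d) (p(Z, d) = -4 + 2*((Z + 1)/(d + 2)) = -4 + 2*((1 + Z)/(2 + d)) = -4 + 2*(1 + Z)/(2 + d))
h(m, j) = -m + (j + m)*(j + 2*(-3 - m)/(2 + m))/(6 + j) (h(m, j) = ((j + 2*(-3 + m - 2*m)/(2 + m))/(j + 6))*(j + m) - m = ((j + 2*(-3 - m)/(2 + m))/(6 + j))*(j + m) - m = (j + m)*(j + 2*(-3 - m)/(2 + m))/(6 + j) - m = -m + (j + m)*(j + 2*(-3 - m)/(2 + m))/(6 + j))
((7 - 17)*h(-6, 5))*(-45) = ((7 - 17)*((-(2 - 6)*(-1*5² + 6*(-6)) - 2*5*(3 - 6) - 2*(-6)*(3 - 6))/((2 - 6)*(6 + 5))))*(-45) = -10*(-1*(-4)*(-1*25 - 36) - 2*5*(-3) - 2*(-6)*(-3))/((-4)*11)*(-45) = -(-5)*(-1*(-4)*(-25 - 36) + 30 - 36)/(2*11)*(-45) = -(-5)*(-1*(-4)*(-61) + 30 - 36)/(2*11)*(-45) = -(-5)*(-244 + 30 - 36)/(2*11)*(-45) = -(-5)*(-250)/(2*11)*(-45) = -10*125/22*(-45) = -625/11*(-45) = 28125/11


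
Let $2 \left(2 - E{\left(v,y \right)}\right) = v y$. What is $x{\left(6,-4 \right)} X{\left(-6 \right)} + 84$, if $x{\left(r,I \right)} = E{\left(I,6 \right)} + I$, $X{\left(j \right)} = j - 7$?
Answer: $-46$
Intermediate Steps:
$X{\left(j \right)} = -7 + j$
$E{\left(v,y \right)} = 2 - \frac{v y}{2}$
$x{\left(r,I \right)} = 2 - 2 I$ ($x{\left(r,I \right)} = \left(2 - \frac{1}{2} I 6\right) + I = \left(2 - 3 I\right) + I = 2 - 2 I$)
$x{\left(6,-4 \right)} X{\left(-6 \right)} + 84 = \left(2 - -8\right) \left(-7 - 6\right) + 84 = \left(2 + 8\right) \left(-13\right) + 84 = 10 \left(-13\right) + 84 = -130 + 84 = -46$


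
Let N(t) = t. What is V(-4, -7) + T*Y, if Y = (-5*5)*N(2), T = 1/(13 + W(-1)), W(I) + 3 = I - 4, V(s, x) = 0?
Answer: -10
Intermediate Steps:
W(I) = -7 + I (W(I) = -3 + (I - 4) = -3 + (-4 + I) = -7 + I)
T = 1/5 (T = 1/(13 + (-7 - 1)) = 1/(13 - 8) = 1/5 ≈ 0.20000)
Y = -50 (Y = -5*5*2 = -25*2 = -50)
V(-4, -7) + T*Y = 0 + (1/5)*(-50) = 0 - 10 = -10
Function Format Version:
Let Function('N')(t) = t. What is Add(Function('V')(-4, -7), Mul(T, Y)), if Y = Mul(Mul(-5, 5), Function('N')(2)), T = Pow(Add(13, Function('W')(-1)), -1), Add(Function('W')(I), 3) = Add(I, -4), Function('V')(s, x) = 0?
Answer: -10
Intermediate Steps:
Function('W')(I) = Add(-7, I) (Function('W')(I) = Add(-3, Add(I, -4)) = Add(-3, Add(-4, I)) = Add(-7, I))
T = Rational(1, 5) (T = Pow(Add(13, Add(-7, -1)), -1) = Pow(Add(13, -8), -1) = Pow(5, -1) = Rational(1, 5) ≈ 0.20000)
Y = -50 (Y = Mul(Mul(-5, 5), 2) = Mul(-25, 2) = -50)
Add(Function('V')(-4, -7), Mul(T, Y)) = Add(0, Mul(Rational(1, 5), -50)) = Add(0, -10) = -10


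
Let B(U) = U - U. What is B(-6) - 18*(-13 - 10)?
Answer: 414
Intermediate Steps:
B(U) = 0
B(-6) - 18*(-13 - 10) = 0 - 18*(-13 - 10) = 0 - 18*(-23) = 0 + 414 = 414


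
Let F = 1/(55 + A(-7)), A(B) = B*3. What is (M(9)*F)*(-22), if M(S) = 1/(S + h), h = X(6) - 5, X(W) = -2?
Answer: -11/34 ≈ -0.32353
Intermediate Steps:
h = -7 (h = -2 - 5 = -7)
A(B) = 3*B
M(S) = 1/(-7 + S) (M(S) = 1/(S - 7) = 1/(-7 + S))
F = 1/34 (F = 1/(55 + 3*(-7)) = 1/(55 - 21) = 1/34 ≈ 0.029412)
(M(9)*F)*(-22) = ((1/34)/(-7 + 9))*(-22) = ((1/34)/2)*(-22) = ((½)*(1/34))*(-22) = (1/68)*(-22) = -11/34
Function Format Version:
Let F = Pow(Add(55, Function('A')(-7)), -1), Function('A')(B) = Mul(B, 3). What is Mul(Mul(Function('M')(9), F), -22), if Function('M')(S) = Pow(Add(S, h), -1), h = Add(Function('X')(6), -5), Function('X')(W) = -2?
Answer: Rational(-11, 34) ≈ -0.32353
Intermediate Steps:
h = -7 (h = Add(-2, -5) = -7)
Function('A')(B) = Mul(3, B)
Function('M')(S) = Pow(Add(-7, S), -1) (Function('M')(S) = Pow(Add(S, -7), -1) = Pow(Add(-7, S), -1))
F = Rational(1, 34) (F = Pow(Add(55, Mul(3, -7)), -1) = Pow(Add(55, -21), -1) = Pow(34, -1) = Rational(1, 34) ≈ 0.029412)
Mul(Mul(Function('M')(9), F), -22) = Mul(Mul(Pow(Add(-7, 9), -1), Rational(1, 34)), -22) = Mul(Mul(Pow(2, -1), Rational(1, 34)), -22) = Mul(Mul(Rational(1, 2), Rational(1, 34)), -22) = Mul(Rational(1, 68), -22) = Rational(-11, 34)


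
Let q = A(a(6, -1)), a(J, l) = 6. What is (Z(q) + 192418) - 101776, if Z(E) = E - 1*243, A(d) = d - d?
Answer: 90399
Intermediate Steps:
A(d) = 0
q = 0
Z(E) = -243 + E (Z(E) = E - 243 = -243 + E)
(Z(q) + 192418) - 101776 = ((-243 + 0) + 192418) - 101776 = (-243 + 192418) - 101776 = 192175 - 101776 = 90399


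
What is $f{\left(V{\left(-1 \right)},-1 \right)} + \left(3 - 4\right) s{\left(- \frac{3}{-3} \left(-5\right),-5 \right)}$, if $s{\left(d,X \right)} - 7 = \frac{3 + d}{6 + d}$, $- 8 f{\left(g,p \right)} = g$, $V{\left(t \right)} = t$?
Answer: $- \frac{39}{8} \approx -4.875$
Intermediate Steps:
$f{\left(g,p \right)} = - \frac{g}{8}$
$s{\left(d,X \right)} = 7 + \frac{3 + d}{6 + d}$
$f{\left(V{\left(-1 \right)},-1 \right)} + \left(3 - 4\right) s{\left(- \frac{3}{-3} \left(-5\right),-5 \right)} = \left(- \frac{1}{8}\right) \left(-1\right) + \left(3 - 4\right) \frac{45 + 8 - \frac{3}{-3} \left(-5\right)}{6 + - \frac{3}{-3} \left(-5\right)} = \frac{1}{8} - \frac{45 + 8 \left(-3\right) \left(- \frac{1}{3}\right) \left(-5\right)}{6 + \left(-3\right) \left(- \frac{1}{3}\right) \left(-5\right)} = \frac{1}{8} - \frac{45 + 8 \cdot 1 \left(-5\right)}{6 + 1 \left(-5\right)} = \frac{1}{8} - \frac{45 + 8 \left(-5\right)}{6 - 5} = \frac{1}{8} - \frac{45 - 40}{1} = \frac{1}{8} - 1 \cdot 5 = \frac{1}{8} - 5 = - \frac{39}{8}$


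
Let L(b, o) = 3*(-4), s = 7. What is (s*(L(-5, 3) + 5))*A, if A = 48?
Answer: -2352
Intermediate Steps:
L(b, o) = -12
(s*(L(-5, 3) + 5))*A = (7*(-12 + 5))*48 = (7*(-7))*48 = -49*48 = -2352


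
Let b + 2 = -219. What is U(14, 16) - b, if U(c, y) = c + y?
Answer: 251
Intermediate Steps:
b = -221 (b = -2 - 219 = -221)
U(14, 16) - b = (14 + 16) - 1*(-221) = 30 + 221 = 251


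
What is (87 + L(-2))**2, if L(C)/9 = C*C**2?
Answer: 225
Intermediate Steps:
L(C) = 9*C**3 (L(C) = 9*(C*C**2) = 9*C**3)
(87 + L(-2))**2 = (87 + 9*(-2)**3)**2 = (87 + 9*(-8))**2 = (87 - 72)**2 = 15**2 = 225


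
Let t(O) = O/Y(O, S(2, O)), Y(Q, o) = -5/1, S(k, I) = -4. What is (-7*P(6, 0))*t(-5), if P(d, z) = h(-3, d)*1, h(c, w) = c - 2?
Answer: 35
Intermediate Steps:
h(c, w) = -2 + c
P(d, z) = -5 (P(d, z) = (-2 - 3)*1 = -5*1 = -5)
Y(Q, o) = -5 (Y(Q, o) = -5*1 = -5)
t(O) = -O/5 (t(O) = O/(-5) = O*(-⅕) = -O/5)
(-7*P(6, 0))*t(-5) = (-7*(-5))*(-⅕*(-5)) = 35*1 = 35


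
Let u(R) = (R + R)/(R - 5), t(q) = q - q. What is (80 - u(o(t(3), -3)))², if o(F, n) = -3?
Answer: 100489/16 ≈ 6280.6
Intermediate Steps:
t(q) = 0
u(R) = 2*R/(-5 + R) (u(R) = (2*R)/(-5 + R) = 2*R/(-5 + R))
(80 - u(o(t(3), -3)))² = (80 - 2*(-3)/(-5 - 3))² = (80 - 2*(-3)/(-8))² = (80 - 2*(-3)*(-1)/8)² = (80 - 1*¾)² = (80 - ¾)² = (317/4)² = 100489/16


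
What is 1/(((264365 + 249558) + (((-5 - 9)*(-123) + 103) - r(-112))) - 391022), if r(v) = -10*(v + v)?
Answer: 1/122486 ≈ 8.1642e-6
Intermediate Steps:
r(v) = -20*v
1/(((264365 + 249558) + (((-5 - 9)*(-123) + 103) - r(-112))) - 391022) = 1/(((264365 + 249558) + (((-5 - 9)*(-123) + 103) - (-20)*(-112))) - 391022) = 1/((513923 + ((-14*(-123) + 103) - 1*2240)) - 391022) = 1/((513923 + ((1722 + 103) - 2240)) - 391022) = 1/((513923 + (1825 - 2240)) - 391022) = 1/((513923 - 415) - 391022) = 1/(513508 - 391022) = 1/122486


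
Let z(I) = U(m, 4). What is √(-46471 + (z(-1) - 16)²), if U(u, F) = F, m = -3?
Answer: I*√46327 ≈ 215.24*I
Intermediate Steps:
z(I) = 4
√(-46471 + (z(-1) - 16)²) = √(-46471 + (4 - 16)²) = √(-46471 + (-12)²) = √(-46471 + 144) = √(-46327) = I*√46327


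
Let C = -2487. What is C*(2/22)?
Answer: -2487/11 ≈ -226.09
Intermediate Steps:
C*(2/22) = -4974/22 = -2487*1/11 = -2487/11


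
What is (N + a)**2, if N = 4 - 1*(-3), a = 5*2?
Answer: 289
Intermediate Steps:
a = 10
N = 7 (N = 4 + 3 = 7)
(N + a)**2 = (7 + 10)**2 = 17**2 = 289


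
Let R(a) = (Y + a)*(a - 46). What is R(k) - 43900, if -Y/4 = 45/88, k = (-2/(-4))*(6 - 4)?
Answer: -964765/22 ≈ -43853.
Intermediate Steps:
k = 1 (k = -2*(-1/4)*2 = (1/2)*2 = 1)
Y = -45/22 (Y = -180/88 = -4*45/88 = -45/22 ≈ -2.0455)
R(a) = (-46 + a)*(-45/22 + a) (R(a) = (-45/22 + a)*(a - 46) = (-45/22 + a)*(-46 + a) = (-46 + a)*(-45/22 + a))
R(k) - 43900 = (1035/11 + 1**2 - 1057/22*1) - 43900 = (1035/11 + 1 - 1057/22) - 43900 = 1035/22 - 43900 = -964765/22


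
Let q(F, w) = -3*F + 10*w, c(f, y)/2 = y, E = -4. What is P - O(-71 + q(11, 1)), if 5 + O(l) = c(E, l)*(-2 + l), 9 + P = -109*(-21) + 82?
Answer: -15681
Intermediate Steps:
c(f, y) = 2*y
P = 2362 (P = -9 + (-109*(-21) + 82) = -9 + (2289 + 82) = -9 + 2371 = 2362)
O(l) = -5 + 2*l*(-2 + l) (O(l) = -5 + (2*l)*(-2 + l) = -5 + 2*l*(-2 + l))
P - O(-71 + q(11, 1)) = 2362 - (-5 - 4*(-71 + (-3*11 + 10*1)) + 2*(-71 + (-3*11 + 10*1))**2) = 2362 - (-5 - 4*(-71 + (-33 + 10)) + 2*(-71 + (-33 + 10))**2) = 2362 - (-5 - 4*(-71 - 23) + 2*(-71 - 23)**2) = 2362 - (-5 - 4*(-94) + 2*(-94)**2) = 2362 - (-5 + 376 + 2*8836) = 2362 - (-5 + 376 + 17672) = 2362 - 1*18043 = 2362 - 18043 = -15681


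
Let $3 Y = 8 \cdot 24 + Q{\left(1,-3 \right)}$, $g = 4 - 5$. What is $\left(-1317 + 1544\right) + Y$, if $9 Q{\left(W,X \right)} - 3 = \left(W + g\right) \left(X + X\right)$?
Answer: $\frac{2620}{9} \approx 291.11$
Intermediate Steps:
$g = -1$ ($g = 4 - 5 = -1$)
$Q{\left(W,X \right)} = \frac{1}{3} + \frac{2 X \left(-1 + W\right)}{9}$ ($Q{\left(W,X \right)} = \frac{1}{3} + \frac{\left(W - 1\right) \left(X + X\right)}{9} = \frac{1}{3} + \frac{\left(-1 + W\right) 2 X}{9} = \frac{1}{3} + \frac{2 X \left(-1 + W\right)}{9}$)
$Y = \frac{577}{9}$ ($Y = \frac{8 \cdot 24 + \left(\frac{1}{3} - - \frac{2}{3} + \frac{2}{9} \cdot 1 \left(-3\right)\right)}{3} = \frac{192 + \left(\frac{1}{3} + \frac{2}{3} - \frac{2}{3}\right)}{3} = \frac{192 + \frac{1}{3}}{3} = \frac{1}{3} \cdot \frac{577}{3} = \frac{577}{9} \approx 64.111$)
$\left(-1317 + 1544\right) + Y = \left(-1317 + 1544\right) + \frac{577}{9} = 227 + \frac{577}{9} = \frac{2620}{9}$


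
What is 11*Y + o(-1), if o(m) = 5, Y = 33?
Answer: 368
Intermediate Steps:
11*Y + o(-1) = 11*33 + 5 = 363 + 5 = 368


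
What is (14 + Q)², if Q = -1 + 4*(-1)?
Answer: 81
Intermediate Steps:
Q = -5 (Q = -1 - 4 = -5)
(14 + Q)² = (14 - 5)² = 9² = 81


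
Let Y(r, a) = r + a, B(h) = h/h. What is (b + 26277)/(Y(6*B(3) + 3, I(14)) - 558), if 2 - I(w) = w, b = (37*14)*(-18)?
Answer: -5651/187 ≈ -30.219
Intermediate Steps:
B(h) = 1
b = -9324 (b = 518*(-18) = -9324)
I(w) = 2 - w
Y(r, a) = a + r
(b + 26277)/(Y(6*B(3) + 3, I(14)) - 558) = (-9324 + 26277)/(((2 - 1*14) + (6*1 + 3)) - 558) = 16953/(((2 - 14) + (6 + 3)) - 558) = 16953/((-12 + 9) - 558) = 16953/(-3 - 558) = 16953/(-561) = 16953*(-1/561) = -5651/187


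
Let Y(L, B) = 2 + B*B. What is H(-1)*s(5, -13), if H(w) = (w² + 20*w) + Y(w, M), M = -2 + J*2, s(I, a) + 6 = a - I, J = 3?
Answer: 24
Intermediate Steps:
s(I, a) = -6 + a - I (s(I, a) = -6 + (a - I) = -6 + a - I)
M = 4 (M = -2 + 3*2 = -2 + 6 = 4)
Y(L, B) = 2 + B²
H(w) = 18 + w² + 20*w (H(w) = (w² + 20*w) + (2 + 4²) = (w² + 20*w) + (2 + 16) = (w² + 20*w) + 18 = 18 + w² + 20*w)
H(-1)*s(5, -13) = (18 + (-1)² + 20*(-1))*(-6 - 13 - 1*5) = (18 + 1 - 20)*(-6 - 13 - 5) = -1*(-24) = 24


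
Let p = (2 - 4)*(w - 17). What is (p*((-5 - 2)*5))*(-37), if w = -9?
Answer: 67340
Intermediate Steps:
p = 52 (p = (2 - 4)*(-9 - 17) = -2*(-26) = 52)
(p*((-5 - 2)*5))*(-37) = (52*((-5 - 2)*5))*(-37) = (52*(-7*5))*(-37) = (52*(-35))*(-37) = -1820*(-37) = 67340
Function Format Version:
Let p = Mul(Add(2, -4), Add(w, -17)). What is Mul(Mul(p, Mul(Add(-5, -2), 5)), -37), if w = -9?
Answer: 67340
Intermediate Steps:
p = 52 (p = Mul(Add(2, -4), Add(-9, -17)) = Mul(-2, -26) = 52)
Mul(Mul(p, Mul(Add(-5, -2), 5)), -37) = Mul(Mul(52, Mul(Add(-5, -2), 5)), -37) = Mul(Mul(52, Mul(-7, 5)), -37) = Mul(Mul(52, -35), -37) = Mul(-1820, -37) = 67340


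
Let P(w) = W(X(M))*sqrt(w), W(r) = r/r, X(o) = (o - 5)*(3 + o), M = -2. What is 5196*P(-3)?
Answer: 5196*I*sqrt(3) ≈ 8999.7*I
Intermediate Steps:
X(o) = (-5 + o)*(3 + o)
W(r) = 1
P(w) = sqrt(w) (P(w) = 1*sqrt(w) = sqrt(w))
5196*P(-3) = 5196*sqrt(-3) = 5196*(I*sqrt(3)) = 5196*I*sqrt(3)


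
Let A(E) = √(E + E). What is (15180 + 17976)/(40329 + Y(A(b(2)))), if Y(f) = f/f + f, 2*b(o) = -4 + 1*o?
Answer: 222863580/271084817 - 5526*I*√2/271084817 ≈ 0.82212 - 2.8828e-5*I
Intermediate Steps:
b(o) = -2 + o/2 (b(o) = (-4 + 1*o)/2 = (-4 + o)/2 = -2 + o/2)
A(E) = √2*√E (A(E) = √(2*E) = √2*√E)
Y(f) = 1 + f
(15180 + 17976)/(40329 + Y(A(b(2)))) = (15180 + 17976)/(40329 + (1 + √2*√(-2 + (½)*2))) = 33156/(40329 + (1 + √2*√(-2 + 1))) = 33156/(40329 + (1 + √2*√(-1))) = 33156/(40329 + (1 + √2*I)) = 33156/(40329 + (1 + I*√2)) = 33156/(40330 + I*√2)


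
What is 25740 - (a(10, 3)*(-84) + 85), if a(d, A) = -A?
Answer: 25403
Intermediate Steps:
25740 - (a(10, 3)*(-84) + 85) = 25740 - (-1*3*(-84) + 85) = 25740 - (-3*(-84) + 85) = 25740 - (252 + 85) = 25740 - 1*337 = 25740 - 337 = 25403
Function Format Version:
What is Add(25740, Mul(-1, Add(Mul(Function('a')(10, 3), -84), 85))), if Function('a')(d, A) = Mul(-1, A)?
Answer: 25403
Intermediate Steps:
Add(25740, Mul(-1, Add(Mul(Function('a')(10, 3), -84), 85))) = Add(25740, Mul(-1, Add(Mul(Mul(-1, 3), -84), 85))) = Add(25740, Mul(-1, Add(Mul(-3, -84), 85))) = Add(25740, Mul(-1, Add(252, 85))) = Add(25740, Mul(-1, 337)) = Add(25740, -337) = 25403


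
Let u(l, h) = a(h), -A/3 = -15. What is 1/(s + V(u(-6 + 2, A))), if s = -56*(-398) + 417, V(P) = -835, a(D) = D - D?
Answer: 1/21870 ≈ 4.5725e-5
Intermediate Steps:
a(D) = 0
A = 45 (A = -3*(-15) = 45)
u(l, h) = 0
s = 22705 (s = 22288 + 417 = 22705)
1/(s + V(u(-6 + 2, A))) = 1/(22705 - 835) = 1/21870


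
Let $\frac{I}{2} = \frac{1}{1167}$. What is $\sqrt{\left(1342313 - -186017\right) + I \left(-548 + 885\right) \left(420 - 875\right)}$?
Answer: $\frac{22 \sqrt{4299706470}}{1167} \approx 1236.2$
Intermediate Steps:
$I = \frac{2}{1167} \approx 0.0017138$
$\sqrt{\left(1342313 - -186017\right) + I \left(-548 + 885\right) \left(420 - 875\right)} = \sqrt{\left(1342313 - -186017\right) + \frac{2 \left(-548 + 885\right) \left(420 - 875\right)}{1167}} = \sqrt{\left(1342313 + 186017\right) + \frac{2 \cdot 337 \left(-455\right)}{1167}} = \sqrt{1528330 + \frac{2}{1167} \left(-153335\right)} = \sqrt{1528330 - \frac{306670}{1167}} = \sqrt{\frac{1783254440}{1167}} = \frac{22 \sqrt{4299706470}}{1167}$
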